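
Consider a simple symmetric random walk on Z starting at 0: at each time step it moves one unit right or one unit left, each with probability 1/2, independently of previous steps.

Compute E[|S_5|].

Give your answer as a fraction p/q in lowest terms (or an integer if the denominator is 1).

Answer: 15/8

Derivation:
S_5 takes values m ≡ 1 (mod 2) with |m| ≤ 5; P(S_5=m) = C(5,(5+m)/2)/2^5.
Total paths: 2^5 = 32
Distribution: P(S=-5)=1/32, P(S=-3)=5/32, P(S=-1)=10/32, P(S=1)=10/32, P(S=3)=5/32, P(S=5)=1/32
E[|S_5|] = Σ_m |m|·P(S_5=m) = 60/32 = 15/8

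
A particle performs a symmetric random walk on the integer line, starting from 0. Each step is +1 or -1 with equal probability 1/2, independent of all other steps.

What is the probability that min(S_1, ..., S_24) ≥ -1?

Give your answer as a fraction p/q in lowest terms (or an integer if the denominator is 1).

Let f(t,s) = #length-t paths at position s with S_1..S_t all ≥ -1.
f(t,s) = f(t-1,s-1) + f(t-1,s+1) for s ≥ -1; f(t,s) = 0 for s < -1.
t=0: f(0,0)=1
t=1: f(1,-1)=1 f(1,1)=1
t=2: f(2,0)=2 f(2,2)=1
t=3: f(3,-1)=2 f(3,1)=3 f(3,3)=1
t=4: f(4,0)=5 f(4,2)=4 f(4,4)=1
t=5: f(5,-1)=5 f(5,1)=9 f(5,3)=5 f(5,5)=1
t=6: f(6,0)=14 f(6,2)=14 f(6,4)=6 f(6,6)=1
t=7: f(7,-1)=14 f(7,1)=28 f(7,3)=20 f(7,5)=7 f(7,7)=1
t=8: f(8,0)=42 f(8,2)=48 f(8,4)=27 f(8,6)=8 f(8,8)=1
t=9: f(9,-1)=42 f(9,1)=90 f(9,3)=75 f(9,5)=35 f(9,7)=9 f(9,9)=1
t=10: f(10,0)=132 f(10,2)=165 f(10,4)=110 f(10,6)=44 f(10,8)=10 f(10,10)=1
t=11: f(11,-1)=132 f(11,1)=297 f(11,3)=275 f(11,5)=154 f(11,7)=54 f(11,9)=11 f(11,11)=1
t=12: f(12,0)=429 f(12,2)=572 f(12,4)=429 f(12,6)=208 f(12,8)=65 f(12,10)=12 f(12,12)=1
t=13: f(13,-1)=429 f(13,1)=1001 f(13,3)=1001 f(13,5)=637 f(13,7)=273 f(13,9)=77 f(13,11)=13 f(13,13)=1
t=14: f(14,0)=1430 f(14,2)=2002 f(14,4)=1638 f(14,6)=910 f(14,8)=350 f(14,10)=90 f(14,12)=14 f(14,14)=1
t=15: f(15,-1)=1430 f(15,1)=3432 f(15,3)=3640 f(15,5)=2548 f(15,7)=1260 f(15,9)=440 f(15,11)=104 f(15,13)=15 f(15,15)=1
t=16: f(16,0)=4862 f(16,2)=7072 f(16,4)=6188 f(16,6)=3808 f(16,8)=1700 f(16,10)=544 f(16,12)=119 f(16,14)=16 f(16,16)=1
t=17: f(17,-1)=4862 f(17,1)=11934 f(17,3)=13260 f(17,5)=9996 f(17,7)=5508 f(17,9)=2244 f(17,11)=663 f(17,13)=135 f(17,15)=17 f(17,17)=1
t=18: f(18,0)=16796 f(18,2)=25194 f(18,4)=23256 f(18,6)=15504 f(18,8)=7752 f(18,10)=2907 f(18,12)=798 f(18,14)=152 f(18,16)=18 f(18,18)=1
t=19: f(19,-1)=16796 f(19,1)=41990 f(19,3)=48450 f(19,5)=38760 f(19,7)=23256 f(19,9)=10659 f(19,11)=3705 f(19,13)=950 f(19,15)=170 f(19,17)=19 f(19,19)=1
t=20: f(20,0)=58786 f(20,2)=90440 f(20,4)=87210 f(20,6)=62016 f(20,8)=33915 f(20,10)=14364 f(20,12)=4655 f(20,14)=1120 f(20,16)=189 f(20,18)=20 f(20,20)=1
t=21: f(21,-1)=58786 f(21,1)=149226 f(21,3)=177650 f(21,5)=149226 f(21,7)=95931 f(21,9)=48279 f(21,11)=19019 f(21,13)=5775 f(21,15)=1309 f(21,17)=209 f(21,19)=21 f(21,21)=1
t=22: f(22,0)=208012 f(22,2)=326876 f(22,4)=326876 f(22,6)=245157 f(22,8)=144210 f(22,10)=67298 f(22,12)=24794 f(22,14)=7084 f(22,16)=1518 f(22,18)=230 f(22,20)=22 f(22,22)=1
t=23: f(23,-1)=208012 f(23,1)=534888 f(23,3)=653752 f(23,5)=572033 f(23,7)=389367 f(23,9)=211508 f(23,11)=92092 f(23,13)=31878 f(23,15)=8602 f(23,17)=1748 f(23,19)=252 f(23,21)=23 f(23,23)=1
t=24: f(24,0)=742900 f(24,2)=1188640 f(24,4)=1225785 f(24,6)=961400 f(24,8)=600875 f(24,10)=303600 f(24,12)=123970 f(24,14)=40480 f(24,16)=10350 f(24,18)=2000 f(24,20)=275 f(24,22)=24 f(24,24)=1
Σ_s f(24,s) = 5200300
P = 5200300/16777216 = 1300075/4194304

Answer: 1300075/4194304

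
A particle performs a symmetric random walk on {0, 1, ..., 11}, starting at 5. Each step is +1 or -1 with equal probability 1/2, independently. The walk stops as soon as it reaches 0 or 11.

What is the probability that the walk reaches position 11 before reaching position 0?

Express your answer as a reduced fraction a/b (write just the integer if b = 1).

Answer: 5/11

Derivation:
Symmetric walk (p = 1/2): the harmonic-function argument gives P(hit 11 before 0 | start at 5) = a/N.
P = 5/11 = 5/11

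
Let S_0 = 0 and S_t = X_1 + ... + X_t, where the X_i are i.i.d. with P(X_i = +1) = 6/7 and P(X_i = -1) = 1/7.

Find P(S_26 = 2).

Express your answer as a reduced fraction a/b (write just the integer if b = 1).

To reach position 2 after 26 steps: need 14 steps of +1 and 12 steps of -1.
Number of such sequences: C(26,14) = 9657700
Each has probability (6/7)^14 · (1/7)^12 = 78364164096/9387480337647754305649
P = 9657700 · 78364164096/9387480337647754305649 = 756817587589939200/9387480337647754305649

Answer: 756817587589939200/9387480337647754305649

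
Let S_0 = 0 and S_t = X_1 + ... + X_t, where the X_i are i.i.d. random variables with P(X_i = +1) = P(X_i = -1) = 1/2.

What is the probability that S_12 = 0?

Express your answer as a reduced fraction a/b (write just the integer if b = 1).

Answer: 231/1024

Derivation:
To return to 0 after 12 steps: need exactly 6 steps of +1 and 6 of -1.
Favorable paths: C(12,6) = 924
Total paths: 2^12 = 4096
P = 924/4096 = 231/1024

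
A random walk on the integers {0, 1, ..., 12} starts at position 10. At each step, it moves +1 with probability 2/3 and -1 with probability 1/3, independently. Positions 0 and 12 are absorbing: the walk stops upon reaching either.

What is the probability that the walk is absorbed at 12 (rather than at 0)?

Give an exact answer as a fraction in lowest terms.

Biased walk: p = 2/3, q = 1/3, r = q/p = 1/2
Gambler's ruin: P(hit 12 before 0 | start at 10) = (1 - r^a)/(1 - r^N)
r^10 = 1/1024; r^12 = 1/4096
P = (1 - 1/1024) / (1 - 1/4096) = 1023/1024 / 4095/4096 = 1364/1365

Answer: 1364/1365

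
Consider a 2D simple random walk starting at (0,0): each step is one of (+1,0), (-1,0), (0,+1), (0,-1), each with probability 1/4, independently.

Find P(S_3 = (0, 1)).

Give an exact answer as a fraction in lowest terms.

Let h be the number of horizontal steps (so 3-h are vertical). To end at (0,1) need (h+0)/2 right-steps and ((3-h)+1)/2 up-steps.
Sum over h with 0 ≤ h ≤ 2, h ≡ 0 (mod 2), 3-h ≡ 1 (mod 2):
h=0: C(3,0)·C(0,0)·C(3,2) = 1·1·3 = 3
h=2: C(3,2)·C(2,1)·C(1,1) = 3·2·1 = 6
Total favorable: 9
Total paths: 4^3 = 64
P = 9/64 = 9/64

Answer: 9/64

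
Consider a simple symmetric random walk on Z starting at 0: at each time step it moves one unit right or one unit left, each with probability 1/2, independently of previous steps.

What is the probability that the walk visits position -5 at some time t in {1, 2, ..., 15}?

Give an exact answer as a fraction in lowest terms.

Answer: 6885/32768

Derivation:
Count via complement. Let g(t,s) = #length-t paths at position s with S_1..S_t all ≠ -5.
g(t,s) = g(t-1,s-1) + g(t-1,s+1) for s ≠ -5; g(t,-5) = 0.
t=0: g(0,0)=1
t=1: g(1,-1)=1 g(1,1)=1
t=2: g(2,-2)=1 g(2,0)=2 g(2,2)=1
t=3: g(3,-3)=1 g(3,-1)=3 g(3,1)=3 g(3,3)=1
t=4: g(4,-4)=1 g(4,-2)=4 g(4,0)=6 g(4,2)=4 g(4,4)=1
t=5: g(5,-3)=5 g(5,-1)=10 g(5,1)=10 g(5,3)=5 g(5,5)=1
t=6: g(6,-4)=5 g(6,-2)=15 g(6,0)=20 g(6,2)=15 g(6,4)=6 g(6,6)=1
t=7: g(7,-3)=20 g(7,-1)=35 g(7,1)=35 g(7,3)=21 g(7,5)=7 g(7,7)=1
t=8: g(8,-4)=20 g(8,-2)=55 g(8,0)=70 g(8,2)=56 g(8,4)=28 g(8,6)=8 g(8,8)=1
t=9: g(9,-3)=75 g(9,-1)=125 g(9,1)=126 g(9,3)=84 g(9,5)=36 g(9,7)=9 g(9,9)=1
t=10: g(10,-4)=75 g(10,-2)=200 g(10,0)=251 g(10,2)=210 g(10,4)=120 g(10,6)=45 g(10,8)=10 g(10,10)=1
t=11: g(11,-3)=275 g(11,-1)=451 g(11,1)=461 g(11,3)=330 g(11,5)=165 g(11,7)=55 g(11,9)=11 g(11,11)=1
t=12: g(12,-4)=275 g(12,-2)=726 g(12,0)=912 g(12,2)=791 g(12,4)=495 g(12,6)=220 g(12,8)=66 g(12,10)=12 g(12,12)=1
t=13: g(13,-3)=1001 g(13,-1)=1638 g(13,1)=1703 g(13,3)=1286 g(13,5)=715 g(13,7)=286 g(13,9)=78 g(13,11)=13 g(13,13)=1
t=14: g(14,-4)=1001 g(14,-2)=2639 g(14,0)=3341 g(14,2)=2989 g(14,4)=2001 g(14,6)=1001 g(14,8)=364 g(14,10)=91 g(14,12)=14 g(14,14)=1
t=15: g(15,-3)=3640 g(15,-1)=5980 g(15,1)=6330 g(15,3)=4990 g(15,5)=3002 g(15,7)=1365 g(15,9)=455 g(15,11)=105 g(15,13)=15 g(15,15)=1
Paths never hitting -5: Σ_s g(15,s) = 25883
Paths hitting -5: 2^15 - 25883 = 6885
P = 6885/32768 = 6885/32768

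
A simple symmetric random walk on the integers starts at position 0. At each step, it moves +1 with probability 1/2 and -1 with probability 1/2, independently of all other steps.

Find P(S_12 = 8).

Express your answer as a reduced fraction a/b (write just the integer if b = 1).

Answer: 33/2048

Derivation:
To reach position 8 after 12 steps: need 10 steps of +1 and 2 of -1.
Favorable paths: C(12,10) = 66
Total paths: 2^12 = 4096
P = 66/4096 = 33/2048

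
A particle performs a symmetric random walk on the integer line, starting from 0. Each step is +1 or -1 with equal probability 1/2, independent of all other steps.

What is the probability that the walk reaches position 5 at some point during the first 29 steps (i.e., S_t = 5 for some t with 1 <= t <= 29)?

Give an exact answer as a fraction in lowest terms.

Count via complement. Let g(t,s) = #length-t paths at position s with S_1..S_t all ≠ 5.
g(t,s) = g(t-1,s-1) + g(t-1,s+1) for s ≠ 5; g(t,5) = 0.
t=0: g(0,0)=1
t=1: g(1,-1)=1 g(1,1)=1
t=2: g(2,-2)=1 g(2,0)=2 g(2,2)=1
t=3: g(3,-3)=1 g(3,-1)=3 g(3,1)=3 g(3,3)=1
t=4: g(4,-4)=1 g(4,-2)=4 g(4,0)=6 g(4,2)=4 g(4,4)=1
t=5: g(5,-5)=1 g(5,-3)=5 g(5,-1)=10 g(5,1)=10 g(5,3)=5
t=6: g(6,-6)=1 g(6,-4)=6 g(6,-2)=15 g(6,0)=20 g(6,2)=15 g(6,4)=5
t=7: g(7,-7)=1 g(7,-5)=7 g(7,-3)=21 g(7,-1)=35 g(7,1)=35 g(7,3)=20
t=8: g(8,-8)=1 g(8,-6)=8 g(8,-4)=28 g(8,-2)=56 g(8,0)=70 g(8,2)=55 g(8,4)=20
t=9: g(9,-9)=1 g(9,-7)=9 g(9,-5)=36 g(9,-3)=84 g(9,-1)=126 g(9,1)=125 g(9,3)=75
t=10: g(10,-10)=1 g(10,-8)=10 g(10,-6)=45 g(10,-4)=120 g(10,-2)=210 g(10,0)=251 g(10,2)=200 g(10,4)=75
t=11: g(11,-11)=1 g(11,-9)=11 g(11,-7)=55 g(11,-5)=165 g(11,-3)=330 g(11,-1)=461 g(11,1)=451 g(11,3)=275
t=12: g(12,-12)=1 g(12,-10)=12 g(12,-8)=66 g(12,-6)=220 g(12,-4)=495 g(12,-2)=791 g(12,0)=912 g(12,2)=726 g(12,4)=275
t=13: g(13,-13)=1 g(13,-11)=13 g(13,-9)=78 g(13,-7)=286 g(13,-5)=715 g(13,-3)=1286 g(13,-1)=1703 g(13,1)=1638 g(13,3)=1001
t=14: g(14,-14)=1 g(14,-12)=14 g(14,-10)=91 g(14,-8)=364 g(14,-6)=1001 g(14,-4)=2001 g(14,-2)=2989 g(14,0)=3341 g(14,2)=2639 g(14,4)=1001
t=15: g(15,-15)=1 g(15,-13)=15 g(15,-11)=105 g(15,-9)=455 g(15,-7)=1365 g(15,-5)=3002 g(15,-3)=4990 g(15,-1)=6330 g(15,1)=5980 g(15,3)=3640
t=16: g(16,-16)=1 g(16,-14)=16 g(16,-12)=120 g(16,-10)=560 g(16,-8)=1820 g(16,-6)=4367 g(16,-4)=7992 g(16,-2)=11320 g(16,0)=12310 g(16,2)=9620 g(16,4)=3640
t=17: g(17,-17)=1 g(17,-15)=17 g(17,-13)=136 g(17,-11)=680 g(17,-9)=2380 g(17,-7)=6187 g(17,-5)=12359 g(17,-3)=19312 g(17,-1)=23630 g(17,1)=21930 g(17,3)=13260
t=18: g(18,-18)=1 g(18,-16)=18 g(18,-14)=153 g(18,-12)=816 g(18,-10)=3060 g(18,-8)=8567 g(18,-6)=18546 g(18,-4)=31671 g(18,-2)=42942 g(18,0)=45560 g(18,2)=35190 g(18,4)=13260
t=19: g(19,-19)=1 g(19,-17)=19 g(19,-15)=171 g(19,-13)=969 g(19,-11)=3876 g(19,-9)=11627 g(19,-7)=27113 g(19,-5)=50217 g(19,-3)=74613 g(19,-1)=88502 g(19,1)=80750 g(19,3)=48450
t=20: g(20,-20)=1 g(20,-18)=20 g(20,-16)=190 g(20,-14)=1140 g(20,-12)=4845 g(20,-10)=15503 g(20,-8)=38740 g(20,-6)=77330 g(20,-4)=124830 g(20,-2)=163115 g(20,0)=169252 g(20,2)=129200 g(20,4)=48450
t=21: g(21,-21)=1 g(21,-19)=21 g(21,-17)=210 g(21,-15)=1330 g(21,-13)=5985 g(21,-11)=20348 g(21,-9)=54243 g(21,-7)=116070 g(21,-5)=202160 g(21,-3)=287945 g(21,-1)=332367 g(21,1)=298452 g(21,3)=177650
t=22: g(22,-22)=1 g(22,-20)=22 g(22,-18)=231 g(22,-16)=1540 g(22,-14)=7315 g(22,-12)=26333 g(22,-10)=74591 g(22,-8)=170313 g(22,-6)=318230 g(22,-4)=490105 g(22,-2)=620312 g(22,0)=630819 g(22,2)=476102 g(22,4)=177650
t=23: g(23,-23)=1 g(23,-21)=23 g(23,-19)=253 g(23,-17)=1771 g(23,-15)=8855 g(23,-13)=33648 g(23,-11)=100924 g(23,-9)=244904 g(23,-7)=488543 g(23,-5)=808335 g(23,-3)=1110417 g(23,-1)=1251131 g(23,1)=1106921 g(23,3)=653752
t=24: g(24,-24)=1 g(24,-22)=24 g(24,-20)=276 g(24,-18)=2024 g(24,-16)=10626 g(24,-14)=42503 g(24,-12)=134572 g(24,-10)=345828 g(24,-8)=733447 g(24,-6)=1296878 g(24,-4)=1918752 g(24,-2)=2361548 g(24,0)=2358052 g(24,2)=1760673 g(24,4)=653752
t=25: g(25,-25)=1 g(25,-23)=25 g(25,-21)=300 g(25,-19)=2300 g(25,-17)=12650 g(25,-15)=53129 g(25,-13)=177075 g(25,-11)=480400 g(25,-9)=1079275 g(25,-7)=2030325 g(25,-5)=3215630 g(25,-3)=4280300 g(25,-1)=4719600 g(25,1)=4118725 g(25,3)=2414425
t=26: g(26,-26)=1 g(26,-24)=26 g(26,-22)=325 g(26,-20)=2600 g(26,-18)=14950 g(26,-16)=65779 g(26,-14)=230204 g(26,-12)=657475 g(26,-10)=1559675 g(26,-8)=3109600 g(26,-6)=5245955 g(26,-4)=7495930 g(26,-2)=8999900 g(26,0)=8838325 g(26,2)=6533150 g(26,4)=2414425
t=27: g(27,-27)=1 g(27,-25)=27 g(27,-23)=351 g(27,-21)=2925 g(27,-19)=17550 g(27,-17)=80729 g(27,-15)=295983 g(27,-13)=887679 g(27,-11)=2217150 g(27,-9)=4669275 g(27,-7)=8355555 g(27,-5)=12741885 g(27,-3)=16495830 g(27,-1)=17838225 g(27,1)=15371475 g(27,3)=8947575
t=28: g(28,-28)=1 g(28,-26)=28 g(28,-24)=378 g(28,-22)=3276 g(28,-20)=20475 g(28,-18)=98279 g(28,-16)=376712 g(28,-14)=1183662 g(28,-12)=3104829 g(28,-10)=6886425 g(28,-8)=13024830 g(28,-6)=21097440 g(28,-4)=29237715 g(28,-2)=34334055 g(28,0)=33209700 g(28,2)=24319050 g(28,4)=8947575
t=29: g(29,-29)=1 g(29,-27)=29 g(29,-25)=406 g(29,-23)=3654 g(29,-21)=23751 g(29,-19)=118754 g(29,-17)=474991 g(29,-15)=1560374 g(29,-13)=4288491 g(29,-11)=9991254 g(29,-9)=19911255 g(29,-7)=34122270 g(29,-5)=50335155 g(29,-3)=63571770 g(29,-1)=67543755 g(29,1)=57528750 g(29,3)=33266625
Paths never hitting 5: Σ_s g(29,s) = 342741285
Paths hitting 5: 2^29 - 342741285 = 194129627
P = 194129627/536870912 = 194129627/536870912

Answer: 194129627/536870912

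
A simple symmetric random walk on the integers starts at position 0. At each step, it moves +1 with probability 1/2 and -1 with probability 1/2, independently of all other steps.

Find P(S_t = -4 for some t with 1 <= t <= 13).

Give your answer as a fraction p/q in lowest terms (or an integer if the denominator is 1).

Count via complement. Let g(t,s) = #length-t paths at position s with S_1..S_t all ≠ -4.
g(t,s) = g(t-1,s-1) + g(t-1,s+1) for s ≠ -4; g(t,-4) = 0.
t=0: g(0,0)=1
t=1: g(1,-1)=1 g(1,1)=1
t=2: g(2,-2)=1 g(2,0)=2 g(2,2)=1
t=3: g(3,-3)=1 g(3,-1)=3 g(3,1)=3 g(3,3)=1
t=4: g(4,-2)=4 g(4,0)=6 g(4,2)=4 g(4,4)=1
t=5: g(5,-3)=4 g(5,-1)=10 g(5,1)=10 g(5,3)=5 g(5,5)=1
t=6: g(6,-2)=14 g(6,0)=20 g(6,2)=15 g(6,4)=6 g(6,6)=1
t=7: g(7,-3)=14 g(7,-1)=34 g(7,1)=35 g(7,3)=21 g(7,5)=7 g(7,7)=1
t=8: g(8,-2)=48 g(8,0)=69 g(8,2)=56 g(8,4)=28 g(8,6)=8 g(8,8)=1
t=9: g(9,-3)=48 g(9,-1)=117 g(9,1)=125 g(9,3)=84 g(9,5)=36 g(9,7)=9 g(9,9)=1
t=10: g(10,-2)=165 g(10,0)=242 g(10,2)=209 g(10,4)=120 g(10,6)=45 g(10,8)=10 g(10,10)=1
t=11: g(11,-3)=165 g(11,-1)=407 g(11,1)=451 g(11,3)=329 g(11,5)=165 g(11,7)=55 g(11,9)=11 g(11,11)=1
t=12: g(12,-2)=572 g(12,0)=858 g(12,2)=780 g(12,4)=494 g(12,6)=220 g(12,8)=66 g(12,10)=12 g(12,12)=1
t=13: g(13,-3)=572 g(13,-1)=1430 g(13,1)=1638 g(13,3)=1274 g(13,5)=714 g(13,7)=286 g(13,9)=78 g(13,11)=13 g(13,13)=1
Paths never hitting -4: Σ_s g(13,s) = 6006
Paths hitting -4: 2^13 - 6006 = 2186
P = 2186/8192 = 1093/4096

Answer: 1093/4096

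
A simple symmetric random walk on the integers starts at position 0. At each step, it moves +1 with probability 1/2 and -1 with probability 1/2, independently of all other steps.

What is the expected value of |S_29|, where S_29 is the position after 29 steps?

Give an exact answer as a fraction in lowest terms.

Answer: 145422675/33554432

Derivation:
S_29 takes values m ≡ 1 (mod 2) with |m| ≤ 29; P(S_29=m) = C(29,(29+m)/2)/2^29.
Total paths: 2^29 = 536870912
Distribution: P(S=-29)=1/536870912, P(S=-27)=29/536870912, P(S=-25)=406/536870912, P(S=-23)=3654/536870912, P(S=-21)=23751/536870912, P(S=-19)=118755/536870912, P(S=-17)=475020/536870912, P(S=-15)=1560780/536870912, P(S=-13)=4292145/536870912, P(S=-11)=10015005/536870912, P(S=-9)=20030010/536870912, P(S=-7)=34597290/536870912, P(S=-5)=51895935/536870912, P(S=-3)=67863915/536870912, P(S=-1)=77558760/536870912, P(S=1)=77558760/536870912, P(S=3)=67863915/536870912, P(S=5)=51895935/536870912, P(S=7)=34597290/536870912, P(S=9)=20030010/536870912, P(S=11)=10015005/536870912, P(S=13)=4292145/536870912, P(S=15)=1560780/536870912, P(S=17)=475020/536870912, P(S=19)=118755/536870912, P(S=21)=23751/536870912, P(S=23)=3654/536870912, P(S=25)=406/536870912, P(S=27)=29/536870912, P(S=29)=1/536870912
E[|S_29|] = Σ_m |m|·P(S_29=m) = 2326762800/536870912 = 145422675/33554432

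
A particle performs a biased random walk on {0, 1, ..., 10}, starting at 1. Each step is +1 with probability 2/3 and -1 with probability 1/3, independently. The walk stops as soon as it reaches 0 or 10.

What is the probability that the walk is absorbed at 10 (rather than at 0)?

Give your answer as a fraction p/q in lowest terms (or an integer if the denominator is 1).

Biased walk: p = 2/3, q = 1/3, r = q/p = 1/2
Gambler's ruin: P(hit 10 before 0 | start at 1) = (1 - r^a)/(1 - r^N)
r^1 = 1/2; r^10 = 1/1024
P = (1 - 1/2) / (1 - 1/1024) = 1/2 / 1023/1024 = 512/1023

Answer: 512/1023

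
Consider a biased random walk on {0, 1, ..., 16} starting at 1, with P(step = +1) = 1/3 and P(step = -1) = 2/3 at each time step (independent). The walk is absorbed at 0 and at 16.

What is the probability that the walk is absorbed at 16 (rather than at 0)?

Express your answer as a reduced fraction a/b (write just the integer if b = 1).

Answer: 1/65535

Derivation:
Biased walk: p = 1/3, q = 2/3, r = q/p = 2
Gambler's ruin: P(hit 16 before 0 | start at 1) = (1 - r^a)/(1 - r^N)
r^1 = 2; r^16 = 65536
P = (1 - 2) / (1 - 65536) = -1 / -65535 = 1/65535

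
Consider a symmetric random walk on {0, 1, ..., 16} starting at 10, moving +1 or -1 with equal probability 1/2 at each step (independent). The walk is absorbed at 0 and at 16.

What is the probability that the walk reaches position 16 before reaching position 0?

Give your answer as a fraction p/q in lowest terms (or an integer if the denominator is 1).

Answer: 5/8

Derivation:
Symmetric walk (p = 1/2): the harmonic-function argument gives P(hit 16 before 0 | start at 10) = a/N.
P = 10/16 = 5/8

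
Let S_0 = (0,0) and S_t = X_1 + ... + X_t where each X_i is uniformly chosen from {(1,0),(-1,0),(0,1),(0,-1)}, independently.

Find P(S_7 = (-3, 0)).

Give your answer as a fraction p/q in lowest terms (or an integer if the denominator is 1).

Let h be the number of horizontal steps (so 7-h are vertical). To end at (-3,0) need (h-3)/2 right-steps and ((7-h)+0)/2 up-steps.
Sum over h with 3 ≤ h ≤ 7, h ≡ 1 (mod 2), 7-h ≡ 0 (mod 2):
h=3: C(7,3)·C(3,0)·C(4,2) = 35·1·6 = 210
h=5: C(7,5)·C(5,1)·C(2,1) = 21·5·2 = 210
h=7: C(7,7)·C(7,2)·C(0,0) = 1·21·1 = 21
Total favorable: 441
Total paths: 4^7 = 16384
P = 441/16384 = 441/16384

Answer: 441/16384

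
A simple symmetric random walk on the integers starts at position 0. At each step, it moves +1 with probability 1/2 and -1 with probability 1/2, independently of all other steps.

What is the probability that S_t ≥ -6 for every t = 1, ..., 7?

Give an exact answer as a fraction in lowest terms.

Let f(t,s) = #length-t paths at position s with S_1..S_t all ≥ -6.
f(t,s) = f(t-1,s-1) + f(t-1,s+1) for s ≥ -6; f(t,s) = 0 for s < -6.
t=0: f(0,0)=1
t=1: f(1,-1)=1 f(1,1)=1
t=2: f(2,-2)=1 f(2,0)=2 f(2,2)=1
t=3: f(3,-3)=1 f(3,-1)=3 f(3,1)=3 f(3,3)=1
t=4: f(4,-4)=1 f(4,-2)=4 f(4,0)=6 f(4,2)=4 f(4,4)=1
t=5: f(5,-5)=1 f(5,-3)=5 f(5,-1)=10 f(5,1)=10 f(5,3)=5 f(5,5)=1
t=6: f(6,-6)=1 f(6,-4)=6 f(6,-2)=15 f(6,0)=20 f(6,2)=15 f(6,4)=6 f(6,6)=1
t=7: f(7,-5)=7 f(7,-3)=21 f(7,-1)=35 f(7,1)=35 f(7,3)=21 f(7,5)=7 f(7,7)=1
Σ_s f(7,s) = 127
P = 127/128 = 127/128

Answer: 127/128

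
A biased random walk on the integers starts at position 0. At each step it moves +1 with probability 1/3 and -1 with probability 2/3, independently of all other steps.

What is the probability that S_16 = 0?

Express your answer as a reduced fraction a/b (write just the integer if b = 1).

Answer: 366080/4782969

Derivation:
To be at 0 after 16 steps: need exactly 8 steps of +1 and 8 of -1.
Number of such sequences: C(16,8) = 12870
Each has probability (1/3)^8 · (2/3)^8 = 256/43046721
P = 12870 · 256/43046721 = 366080/4782969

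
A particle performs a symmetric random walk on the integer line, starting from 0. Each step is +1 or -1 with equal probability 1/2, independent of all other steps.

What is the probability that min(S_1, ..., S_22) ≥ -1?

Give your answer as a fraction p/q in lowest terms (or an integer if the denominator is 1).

Let f(t,s) = #length-t paths at position s with S_1..S_t all ≥ -1.
f(t,s) = f(t-1,s-1) + f(t-1,s+1) for s ≥ -1; f(t,s) = 0 for s < -1.
t=0: f(0,0)=1
t=1: f(1,-1)=1 f(1,1)=1
t=2: f(2,0)=2 f(2,2)=1
t=3: f(3,-1)=2 f(3,1)=3 f(3,3)=1
t=4: f(4,0)=5 f(4,2)=4 f(4,4)=1
t=5: f(5,-1)=5 f(5,1)=9 f(5,3)=5 f(5,5)=1
t=6: f(6,0)=14 f(6,2)=14 f(6,4)=6 f(6,6)=1
t=7: f(7,-1)=14 f(7,1)=28 f(7,3)=20 f(7,5)=7 f(7,7)=1
t=8: f(8,0)=42 f(8,2)=48 f(8,4)=27 f(8,6)=8 f(8,8)=1
t=9: f(9,-1)=42 f(9,1)=90 f(9,3)=75 f(9,5)=35 f(9,7)=9 f(9,9)=1
t=10: f(10,0)=132 f(10,2)=165 f(10,4)=110 f(10,6)=44 f(10,8)=10 f(10,10)=1
t=11: f(11,-1)=132 f(11,1)=297 f(11,3)=275 f(11,5)=154 f(11,7)=54 f(11,9)=11 f(11,11)=1
t=12: f(12,0)=429 f(12,2)=572 f(12,4)=429 f(12,6)=208 f(12,8)=65 f(12,10)=12 f(12,12)=1
t=13: f(13,-1)=429 f(13,1)=1001 f(13,3)=1001 f(13,5)=637 f(13,7)=273 f(13,9)=77 f(13,11)=13 f(13,13)=1
t=14: f(14,0)=1430 f(14,2)=2002 f(14,4)=1638 f(14,6)=910 f(14,8)=350 f(14,10)=90 f(14,12)=14 f(14,14)=1
t=15: f(15,-1)=1430 f(15,1)=3432 f(15,3)=3640 f(15,5)=2548 f(15,7)=1260 f(15,9)=440 f(15,11)=104 f(15,13)=15 f(15,15)=1
t=16: f(16,0)=4862 f(16,2)=7072 f(16,4)=6188 f(16,6)=3808 f(16,8)=1700 f(16,10)=544 f(16,12)=119 f(16,14)=16 f(16,16)=1
t=17: f(17,-1)=4862 f(17,1)=11934 f(17,3)=13260 f(17,5)=9996 f(17,7)=5508 f(17,9)=2244 f(17,11)=663 f(17,13)=135 f(17,15)=17 f(17,17)=1
t=18: f(18,0)=16796 f(18,2)=25194 f(18,4)=23256 f(18,6)=15504 f(18,8)=7752 f(18,10)=2907 f(18,12)=798 f(18,14)=152 f(18,16)=18 f(18,18)=1
t=19: f(19,-1)=16796 f(19,1)=41990 f(19,3)=48450 f(19,5)=38760 f(19,7)=23256 f(19,9)=10659 f(19,11)=3705 f(19,13)=950 f(19,15)=170 f(19,17)=19 f(19,19)=1
t=20: f(20,0)=58786 f(20,2)=90440 f(20,4)=87210 f(20,6)=62016 f(20,8)=33915 f(20,10)=14364 f(20,12)=4655 f(20,14)=1120 f(20,16)=189 f(20,18)=20 f(20,20)=1
t=21: f(21,-1)=58786 f(21,1)=149226 f(21,3)=177650 f(21,5)=149226 f(21,7)=95931 f(21,9)=48279 f(21,11)=19019 f(21,13)=5775 f(21,15)=1309 f(21,17)=209 f(21,19)=21 f(21,21)=1
t=22: f(22,0)=208012 f(22,2)=326876 f(22,4)=326876 f(22,6)=245157 f(22,8)=144210 f(22,10)=67298 f(22,12)=24794 f(22,14)=7084 f(22,16)=1518 f(22,18)=230 f(22,20)=22 f(22,22)=1
Σ_s f(22,s) = 1352078
P = 1352078/4194304 = 676039/2097152

Answer: 676039/2097152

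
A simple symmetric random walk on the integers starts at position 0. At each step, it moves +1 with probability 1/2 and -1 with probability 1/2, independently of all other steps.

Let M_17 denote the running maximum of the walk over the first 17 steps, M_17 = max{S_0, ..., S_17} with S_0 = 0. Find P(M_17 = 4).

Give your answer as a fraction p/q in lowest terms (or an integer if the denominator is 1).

Answer: 1547/16384

Derivation:
Let M_17 = max(S_0,...,S_17). Use the reflection principle: for j ≥ 1, #{paths with M_17 ≥ j} = #{S_17 ≥ j} + #{S_17 ≥ j+1}.
By reflection, #{M_17 ≥ 4} = #{S_17 ≥ 4} + #{S_17 ≥ 5} = 21778 + 21778 = 43556.
#{M_17 ≥ 5} = #{S_17 ≥ 5} + #{S_17 ≥ 6} = 21778 + 9402 = 31180.
#{M_17 = 4} = 43556 - 31180 = 12376.
P(M_17 = 4) = 12376/131072 = 1547/16384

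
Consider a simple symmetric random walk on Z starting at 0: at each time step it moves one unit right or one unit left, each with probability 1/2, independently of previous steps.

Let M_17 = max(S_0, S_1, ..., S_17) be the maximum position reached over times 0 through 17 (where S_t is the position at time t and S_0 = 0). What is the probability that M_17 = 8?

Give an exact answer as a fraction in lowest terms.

Answer: 595/32768

Derivation:
Let M_17 = max(S_0,...,S_17). Use the reflection principle: for j ≥ 1, #{paths with M_17 ≥ j} = #{S_17 ≥ j} + #{S_17 ≥ j+1}.
By reflection, #{M_17 ≥ 8} = #{S_17 ≥ 8} + #{S_17 ≥ 9} = 3214 + 3214 = 6428.
#{M_17 ≥ 9} = #{S_17 ≥ 9} + #{S_17 ≥ 10} = 3214 + 834 = 4048.
#{M_17 = 8} = 6428 - 4048 = 2380.
P(M_17 = 8) = 2380/131072 = 595/32768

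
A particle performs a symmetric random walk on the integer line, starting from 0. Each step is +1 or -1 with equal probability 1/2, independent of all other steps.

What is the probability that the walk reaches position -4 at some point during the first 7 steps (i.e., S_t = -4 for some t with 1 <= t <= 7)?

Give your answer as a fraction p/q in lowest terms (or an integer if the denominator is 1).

Count via complement. Let g(t,s) = #length-t paths at position s with S_1..S_t all ≠ -4.
g(t,s) = g(t-1,s-1) + g(t-1,s+1) for s ≠ -4; g(t,-4) = 0.
t=0: g(0,0)=1
t=1: g(1,-1)=1 g(1,1)=1
t=2: g(2,-2)=1 g(2,0)=2 g(2,2)=1
t=3: g(3,-3)=1 g(3,-1)=3 g(3,1)=3 g(3,3)=1
t=4: g(4,-2)=4 g(4,0)=6 g(4,2)=4 g(4,4)=1
t=5: g(5,-3)=4 g(5,-1)=10 g(5,1)=10 g(5,3)=5 g(5,5)=1
t=6: g(6,-2)=14 g(6,0)=20 g(6,2)=15 g(6,4)=6 g(6,6)=1
t=7: g(7,-3)=14 g(7,-1)=34 g(7,1)=35 g(7,3)=21 g(7,5)=7 g(7,7)=1
Paths never hitting -4: Σ_s g(7,s) = 112
Paths hitting -4: 2^7 - 112 = 16
P = 16/128 = 1/8

Answer: 1/8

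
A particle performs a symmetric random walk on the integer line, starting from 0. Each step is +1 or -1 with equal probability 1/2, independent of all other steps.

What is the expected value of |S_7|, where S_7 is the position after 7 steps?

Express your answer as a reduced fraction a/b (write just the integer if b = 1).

S_7 takes values m ≡ 1 (mod 2) with |m| ≤ 7; P(S_7=m) = C(7,(7+m)/2)/2^7.
Total paths: 2^7 = 128
Distribution: P(S=-7)=1/128, P(S=-5)=7/128, P(S=-3)=21/128, P(S=-1)=35/128, P(S=1)=35/128, P(S=3)=21/128, P(S=5)=7/128, P(S=7)=1/128
E[|S_7|] = Σ_m |m|·P(S_7=m) = 280/128 = 35/16

Answer: 35/16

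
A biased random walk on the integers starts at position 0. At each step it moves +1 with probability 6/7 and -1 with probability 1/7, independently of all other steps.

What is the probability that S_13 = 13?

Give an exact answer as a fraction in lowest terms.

To reach position 13 after 13 steps: need 13 steps of +1 and 0 steps of -1.
Number of such sequences: C(13,13) = 1
Each has probability (6/7)^13 · (1/7)^0 = 13060694016/96889010407
P = 1 · 13060694016/96889010407 = 13060694016/96889010407

Answer: 13060694016/96889010407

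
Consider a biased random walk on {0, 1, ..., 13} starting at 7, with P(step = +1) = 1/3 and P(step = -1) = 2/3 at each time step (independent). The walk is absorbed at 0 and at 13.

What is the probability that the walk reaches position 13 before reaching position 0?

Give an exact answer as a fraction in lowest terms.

Answer: 127/8191

Derivation:
Biased walk: p = 1/3, q = 2/3, r = q/p = 2
Gambler's ruin: P(hit 13 before 0 | start at 7) = (1 - r^a)/(1 - r^N)
r^7 = 128; r^13 = 8192
P = (1 - 128) / (1 - 8192) = -127 / -8191 = 127/8191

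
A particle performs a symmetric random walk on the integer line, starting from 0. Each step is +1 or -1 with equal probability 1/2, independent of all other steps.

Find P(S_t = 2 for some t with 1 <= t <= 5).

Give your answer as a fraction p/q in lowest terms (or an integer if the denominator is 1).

Count via complement. Let g(t,s) = #length-t paths at position s with S_1..S_t all ≠ 2.
g(t,s) = g(t-1,s-1) + g(t-1,s+1) for s ≠ 2; g(t,2) = 0.
t=0: g(0,0)=1
t=1: g(1,-1)=1 g(1,1)=1
t=2: g(2,-2)=1 g(2,0)=2
t=3: g(3,-3)=1 g(3,-1)=3 g(3,1)=2
t=4: g(4,-4)=1 g(4,-2)=4 g(4,0)=5
t=5: g(5,-5)=1 g(5,-3)=5 g(5,-1)=9 g(5,1)=5
Paths never hitting 2: Σ_s g(5,s) = 20
Paths hitting 2: 2^5 - 20 = 12
P = 12/32 = 3/8

Answer: 3/8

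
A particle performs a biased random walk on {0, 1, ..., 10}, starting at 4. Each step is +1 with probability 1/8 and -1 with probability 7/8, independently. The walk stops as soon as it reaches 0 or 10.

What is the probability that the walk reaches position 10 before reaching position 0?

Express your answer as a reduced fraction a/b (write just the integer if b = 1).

Biased walk: p = 1/8, q = 7/8, r = q/p = 7
Gambler's ruin: P(hit 10 before 0 | start at 4) = (1 - r^a)/(1 - r^N)
r^4 = 2401; r^10 = 282475249
P = (1 - 2401) / (1 - 282475249) = -2400 / -282475248 = 50/5884901

Answer: 50/5884901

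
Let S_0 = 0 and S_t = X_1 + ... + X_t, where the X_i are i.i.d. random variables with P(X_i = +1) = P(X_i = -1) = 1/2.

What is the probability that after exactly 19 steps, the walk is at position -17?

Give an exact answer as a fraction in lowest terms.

To reach position -17 after 19 steps: need 1 step of +1 and 18 of -1.
Favorable paths: C(19,1) = 19
Total paths: 2^19 = 524288
P = 19/524288 = 19/524288

Answer: 19/524288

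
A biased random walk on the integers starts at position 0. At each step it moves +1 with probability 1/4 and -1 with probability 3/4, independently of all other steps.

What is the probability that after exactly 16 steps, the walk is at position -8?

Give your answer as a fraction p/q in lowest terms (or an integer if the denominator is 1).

Answer: 241805655/1073741824

Derivation:
To reach position -8 after 16 steps: need 4 steps of +1 and 12 steps of -1.
Number of such sequences: C(16,4) = 1820
Each has probability (1/4)^4 · (3/4)^12 = 531441/4294967296
P = 1820 · 531441/4294967296 = 241805655/1073741824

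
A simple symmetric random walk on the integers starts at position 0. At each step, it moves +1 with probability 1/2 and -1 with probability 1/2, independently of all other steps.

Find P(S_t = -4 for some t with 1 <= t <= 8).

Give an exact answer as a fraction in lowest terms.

Answer: 23/128

Derivation:
Count via complement. Let g(t,s) = #length-t paths at position s with S_1..S_t all ≠ -4.
g(t,s) = g(t-1,s-1) + g(t-1,s+1) for s ≠ -4; g(t,-4) = 0.
t=0: g(0,0)=1
t=1: g(1,-1)=1 g(1,1)=1
t=2: g(2,-2)=1 g(2,0)=2 g(2,2)=1
t=3: g(3,-3)=1 g(3,-1)=3 g(3,1)=3 g(3,3)=1
t=4: g(4,-2)=4 g(4,0)=6 g(4,2)=4 g(4,4)=1
t=5: g(5,-3)=4 g(5,-1)=10 g(5,1)=10 g(5,3)=5 g(5,5)=1
t=6: g(6,-2)=14 g(6,0)=20 g(6,2)=15 g(6,4)=6 g(6,6)=1
t=7: g(7,-3)=14 g(7,-1)=34 g(7,1)=35 g(7,3)=21 g(7,5)=7 g(7,7)=1
t=8: g(8,-2)=48 g(8,0)=69 g(8,2)=56 g(8,4)=28 g(8,6)=8 g(8,8)=1
Paths never hitting -4: Σ_s g(8,s) = 210
Paths hitting -4: 2^8 - 210 = 46
P = 46/256 = 23/128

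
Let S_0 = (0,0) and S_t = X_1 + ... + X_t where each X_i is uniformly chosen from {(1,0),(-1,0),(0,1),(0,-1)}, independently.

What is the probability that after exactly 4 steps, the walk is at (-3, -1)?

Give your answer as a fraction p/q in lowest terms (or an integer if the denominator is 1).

Answer: 1/64

Derivation:
Let h be the number of horizontal steps (so 4-h are vertical). To end at (-3,-1) need (h-3)/2 right-steps and ((4-h)-1)/2 up-steps.
Sum over h with 3 ≤ h ≤ 3, h ≡ 1 (mod 2), 4-h ≡ 1 (mod 2):
h=3: C(4,3)·C(3,0)·C(1,0) = 4·1·1 = 4
Total favorable: 4
Total paths: 4^4 = 256
P = 4/256 = 1/64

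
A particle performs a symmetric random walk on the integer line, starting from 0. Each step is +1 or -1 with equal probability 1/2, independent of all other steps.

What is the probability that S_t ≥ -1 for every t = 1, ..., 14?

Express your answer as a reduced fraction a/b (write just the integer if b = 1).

Let f(t,s) = #length-t paths at position s with S_1..S_t all ≥ -1.
f(t,s) = f(t-1,s-1) + f(t-1,s+1) for s ≥ -1; f(t,s) = 0 for s < -1.
t=0: f(0,0)=1
t=1: f(1,-1)=1 f(1,1)=1
t=2: f(2,0)=2 f(2,2)=1
t=3: f(3,-1)=2 f(3,1)=3 f(3,3)=1
t=4: f(4,0)=5 f(4,2)=4 f(4,4)=1
t=5: f(5,-1)=5 f(5,1)=9 f(5,3)=5 f(5,5)=1
t=6: f(6,0)=14 f(6,2)=14 f(6,4)=6 f(6,6)=1
t=7: f(7,-1)=14 f(7,1)=28 f(7,3)=20 f(7,5)=7 f(7,7)=1
t=8: f(8,0)=42 f(8,2)=48 f(8,4)=27 f(8,6)=8 f(8,8)=1
t=9: f(9,-1)=42 f(9,1)=90 f(9,3)=75 f(9,5)=35 f(9,7)=9 f(9,9)=1
t=10: f(10,0)=132 f(10,2)=165 f(10,4)=110 f(10,6)=44 f(10,8)=10 f(10,10)=1
t=11: f(11,-1)=132 f(11,1)=297 f(11,3)=275 f(11,5)=154 f(11,7)=54 f(11,9)=11 f(11,11)=1
t=12: f(12,0)=429 f(12,2)=572 f(12,4)=429 f(12,6)=208 f(12,8)=65 f(12,10)=12 f(12,12)=1
t=13: f(13,-1)=429 f(13,1)=1001 f(13,3)=1001 f(13,5)=637 f(13,7)=273 f(13,9)=77 f(13,11)=13 f(13,13)=1
t=14: f(14,0)=1430 f(14,2)=2002 f(14,4)=1638 f(14,6)=910 f(14,8)=350 f(14,10)=90 f(14,12)=14 f(14,14)=1
Σ_s f(14,s) = 6435
P = 6435/16384 = 6435/16384

Answer: 6435/16384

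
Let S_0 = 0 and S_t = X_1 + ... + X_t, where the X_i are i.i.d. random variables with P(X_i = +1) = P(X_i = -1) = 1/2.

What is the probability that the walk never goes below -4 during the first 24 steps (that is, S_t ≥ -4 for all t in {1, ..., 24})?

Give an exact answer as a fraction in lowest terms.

Let f(t,s) = #length-t paths at position s with S_1..S_t all ≥ -4.
f(t,s) = f(t-1,s-1) + f(t-1,s+1) for s ≥ -4; f(t,s) = 0 for s < -4.
t=0: f(0,0)=1
t=1: f(1,-1)=1 f(1,1)=1
t=2: f(2,-2)=1 f(2,0)=2 f(2,2)=1
t=3: f(3,-3)=1 f(3,-1)=3 f(3,1)=3 f(3,3)=1
t=4: f(4,-4)=1 f(4,-2)=4 f(4,0)=6 f(4,2)=4 f(4,4)=1
t=5: f(5,-3)=5 f(5,-1)=10 f(5,1)=10 f(5,3)=5 f(5,5)=1
t=6: f(6,-4)=5 f(6,-2)=15 f(6,0)=20 f(6,2)=15 f(6,4)=6 f(6,6)=1
t=7: f(7,-3)=20 f(7,-1)=35 f(7,1)=35 f(7,3)=21 f(7,5)=7 f(7,7)=1
t=8: f(8,-4)=20 f(8,-2)=55 f(8,0)=70 f(8,2)=56 f(8,4)=28 f(8,6)=8 f(8,8)=1
t=9: f(9,-3)=75 f(9,-1)=125 f(9,1)=126 f(9,3)=84 f(9,5)=36 f(9,7)=9 f(9,9)=1
t=10: f(10,-4)=75 f(10,-2)=200 f(10,0)=251 f(10,2)=210 f(10,4)=120 f(10,6)=45 f(10,8)=10 f(10,10)=1
t=11: f(11,-3)=275 f(11,-1)=451 f(11,1)=461 f(11,3)=330 f(11,5)=165 f(11,7)=55 f(11,9)=11 f(11,11)=1
t=12: f(12,-4)=275 f(12,-2)=726 f(12,0)=912 f(12,2)=791 f(12,4)=495 f(12,6)=220 f(12,8)=66 f(12,10)=12 f(12,12)=1
t=13: f(13,-3)=1001 f(13,-1)=1638 f(13,1)=1703 f(13,3)=1286 f(13,5)=715 f(13,7)=286 f(13,9)=78 f(13,11)=13 f(13,13)=1
t=14: f(14,-4)=1001 f(14,-2)=2639 f(14,0)=3341 f(14,2)=2989 f(14,4)=2001 f(14,6)=1001 f(14,8)=364 f(14,10)=91 f(14,12)=14 f(14,14)=1
t=15: f(15,-3)=3640 f(15,-1)=5980 f(15,1)=6330 f(15,3)=4990 f(15,5)=3002 f(15,7)=1365 f(15,9)=455 f(15,11)=105 f(15,13)=15 f(15,15)=1
t=16: f(16,-4)=3640 f(16,-2)=9620 f(16,0)=12310 f(16,2)=11320 f(16,4)=7992 f(16,6)=4367 f(16,8)=1820 f(16,10)=560 f(16,12)=120 f(16,14)=16 f(16,16)=1
t=17: f(17,-3)=13260 f(17,-1)=21930 f(17,1)=23630 f(17,3)=19312 f(17,5)=12359 f(17,7)=6187 f(17,9)=2380 f(17,11)=680 f(17,13)=136 f(17,15)=17 f(17,17)=1
t=18: f(18,-4)=13260 f(18,-2)=35190 f(18,0)=45560 f(18,2)=42942 f(18,4)=31671 f(18,6)=18546 f(18,8)=8567 f(18,10)=3060 f(18,12)=816 f(18,14)=153 f(18,16)=18 f(18,18)=1
t=19: f(19,-3)=48450 f(19,-1)=80750 f(19,1)=88502 f(19,3)=74613 f(19,5)=50217 f(19,7)=27113 f(19,9)=11627 f(19,11)=3876 f(19,13)=969 f(19,15)=171 f(19,17)=19 f(19,19)=1
t=20: f(20,-4)=48450 f(20,-2)=129200 f(20,0)=169252 f(20,2)=163115 f(20,4)=124830 f(20,6)=77330 f(20,8)=38740 f(20,10)=15503 f(20,12)=4845 f(20,14)=1140 f(20,16)=190 f(20,18)=20 f(20,20)=1
t=21: f(21,-3)=177650 f(21,-1)=298452 f(21,1)=332367 f(21,3)=287945 f(21,5)=202160 f(21,7)=116070 f(21,9)=54243 f(21,11)=20348 f(21,13)=5985 f(21,15)=1330 f(21,17)=210 f(21,19)=21 f(21,21)=1
t=22: f(22,-4)=177650 f(22,-2)=476102 f(22,0)=630819 f(22,2)=620312 f(22,4)=490105 f(22,6)=318230 f(22,8)=170313 f(22,10)=74591 f(22,12)=26333 f(22,14)=7315 f(22,16)=1540 f(22,18)=231 f(22,20)=22 f(22,22)=1
t=23: f(23,-3)=653752 f(23,-1)=1106921 f(23,1)=1251131 f(23,3)=1110417 f(23,5)=808335 f(23,7)=488543 f(23,9)=244904 f(23,11)=100924 f(23,13)=33648 f(23,15)=8855 f(23,17)=1771 f(23,19)=253 f(23,21)=23 f(23,23)=1
t=24: f(24,-4)=653752 f(24,-2)=1760673 f(24,0)=2358052 f(24,2)=2361548 f(24,4)=1918752 f(24,6)=1296878 f(24,8)=733447 f(24,10)=345828 f(24,12)=134572 f(24,14)=42503 f(24,16)=10626 f(24,18)=2024 f(24,20)=276 f(24,22)=24 f(24,24)=1
Σ_s f(24,s) = 11618956
P = 11618956/16777216 = 2904739/4194304

Answer: 2904739/4194304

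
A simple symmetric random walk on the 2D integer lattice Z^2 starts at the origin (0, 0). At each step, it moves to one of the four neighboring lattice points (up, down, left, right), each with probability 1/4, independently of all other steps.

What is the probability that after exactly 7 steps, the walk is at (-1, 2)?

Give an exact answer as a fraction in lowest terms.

Answer: 735/16384

Derivation:
Let h be the number of horizontal steps (so 7-h are vertical). To end at (-1,2) need (h-1)/2 right-steps and ((7-h)+2)/2 up-steps.
Sum over h with 1 ≤ h ≤ 5, h ≡ 1 (mod 2), 7-h ≡ 0 (mod 2):
h=1: C(7,1)·C(1,0)·C(6,4) = 7·1·15 = 105
h=3: C(7,3)·C(3,1)·C(4,3) = 35·3·4 = 420
h=5: C(7,5)·C(5,2)·C(2,2) = 21·10·1 = 210
Total favorable: 735
Total paths: 4^7 = 16384
P = 735/16384 = 735/16384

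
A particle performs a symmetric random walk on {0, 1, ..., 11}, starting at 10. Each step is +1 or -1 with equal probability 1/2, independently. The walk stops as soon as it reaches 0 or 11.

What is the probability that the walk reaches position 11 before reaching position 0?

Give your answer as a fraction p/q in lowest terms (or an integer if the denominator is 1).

Symmetric walk (p = 1/2): the harmonic-function argument gives P(hit 11 before 0 | start at 10) = a/N.
P = 10/11 = 10/11

Answer: 10/11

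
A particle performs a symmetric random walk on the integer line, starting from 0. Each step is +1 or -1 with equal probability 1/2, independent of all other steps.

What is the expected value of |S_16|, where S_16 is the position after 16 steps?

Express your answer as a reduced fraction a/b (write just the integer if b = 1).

S_16 takes values m ≡ 0 (mod 2) with |m| ≤ 16; P(S_16=m) = C(16,(16+m)/2)/2^16.
Total paths: 2^16 = 65536
Distribution: P(S=-16)=1/65536, P(S=-14)=16/65536, P(S=-12)=120/65536, P(S=-10)=560/65536, P(S=-8)=1820/65536, P(S=-6)=4368/65536, P(S=-4)=8008/65536, P(S=-2)=11440/65536, P(S=0)=12870/65536, P(S=2)=11440/65536, P(S=4)=8008/65536, P(S=6)=4368/65536, P(S=8)=1820/65536, P(S=10)=560/65536, P(S=12)=120/65536, P(S=14)=16/65536, P(S=16)=1/65536
E[|S_16|] = Σ_m |m|·P(S_16=m) = 205920/65536 = 6435/2048

Answer: 6435/2048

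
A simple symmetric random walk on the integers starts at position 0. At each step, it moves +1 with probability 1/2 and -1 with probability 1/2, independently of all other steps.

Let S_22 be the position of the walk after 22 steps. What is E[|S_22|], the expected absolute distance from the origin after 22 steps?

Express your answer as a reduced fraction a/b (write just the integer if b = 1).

S_22 takes values m ≡ 0 (mod 2) with |m| ≤ 22; P(S_22=m) = C(22,(22+m)/2)/2^22.
Total paths: 2^22 = 4194304
Distribution: P(S=-22)=1/4194304, P(S=-20)=22/4194304, P(S=-18)=231/4194304, P(S=-16)=1540/4194304, P(S=-14)=7315/4194304, P(S=-12)=26334/4194304, P(S=-10)=74613/4194304, P(S=-8)=170544/4194304, P(S=-6)=319770/4194304, P(S=-4)=497420/4194304, P(S=-2)=646646/4194304, P(S=0)=705432/4194304, P(S=2)=646646/4194304, P(S=4)=497420/4194304, P(S=6)=319770/4194304, P(S=8)=170544/4194304, P(S=10)=74613/4194304, P(S=12)=26334/4194304, P(S=14)=7315/4194304, P(S=16)=1540/4194304, P(S=18)=231/4194304, P(S=20)=22/4194304, P(S=22)=1/4194304
E[|S_22|] = Σ_m |m|·P(S_22=m) = 15519504/4194304 = 969969/262144

Answer: 969969/262144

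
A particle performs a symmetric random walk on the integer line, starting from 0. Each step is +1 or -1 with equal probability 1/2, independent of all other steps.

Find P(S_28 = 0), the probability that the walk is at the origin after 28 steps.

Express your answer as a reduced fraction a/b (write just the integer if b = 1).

To return to 0 after 28 steps: need exactly 14 steps of +1 and 14 of -1.
Favorable paths: C(28,14) = 40116600
Total paths: 2^28 = 268435456
P = 40116600/268435456 = 5014575/33554432

Answer: 5014575/33554432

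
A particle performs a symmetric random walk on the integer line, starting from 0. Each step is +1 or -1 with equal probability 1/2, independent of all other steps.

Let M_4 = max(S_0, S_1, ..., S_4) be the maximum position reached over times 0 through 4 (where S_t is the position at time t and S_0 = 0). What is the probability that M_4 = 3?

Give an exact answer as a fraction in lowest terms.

Answer: 1/16

Derivation:
Let M_4 = max(S_0,...,S_4). Use the reflection principle: for j ≥ 1, #{paths with M_4 ≥ j} = #{S_4 ≥ j} + #{S_4 ≥ j+1}.
By reflection, #{M_4 ≥ 3} = #{S_4 ≥ 3} + #{S_4 ≥ 4} = 1 + 1 = 2.
#{M_4 ≥ 4} = #{S_4 ≥ 4} + #{S_4 ≥ 5} = 1 + 0 = 1.
#{M_4 = 3} = 2 - 1 = 1.
P(M_4 = 3) = 1/16 = 1/16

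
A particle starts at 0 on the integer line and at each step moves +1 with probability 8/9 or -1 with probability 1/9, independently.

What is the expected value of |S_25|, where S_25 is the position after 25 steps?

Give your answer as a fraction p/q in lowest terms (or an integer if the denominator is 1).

S_25 takes values m ≡ 1 (mod 2) with |m| ≤ 25; P(S_25=m) = C(25,(25+m)/2) · (8/9)^((25+m)/2) · (1/9)^((25-m)/2).
Distribution: P(S=-25)=1/717897987691852588770249, P(S=-23)=200/717897987691852588770249, P(S=-21)=6400/239299329230617529590083, P(S=-19)=1177600/717897987691852588770249, P(S=-17)=51814400/717897987691852588770249, P(S=-15)=580321280/239299329230617529590083, P(S=-13)=46425702400/717897987691852588770249, P(S=-11)=1008100966400/717897987691852588770249, P(S=-9)=2016201932800/79766443076872509863361, P(S=-7)=274203462860800/717897987691852588770249, P(S=-5)=3509804324618240/717897987691852588770249, P(S=-3)=12762924816793600/239299329230617529590083, P(S=-1)=357361894870220800/717897987691852588770249, P(S=1)=2858895158961766400/717897987691852588770249, P(S=3)=6534617506198323200/239299329230617529590083, P(S=5)=115009268109090488320/717897987691852588770249, P(S=7)=575046340545452441600/717897987691852588770249, P(S=9)=270610042609624678400/79766443076872509863361, P(S=11)=8659521363507989708800/717897987691852588770249, P(S=13)=25522799808234074931200/717897987691852588770249, P(S=15)=20418239846587259944960/239299329230617529590083, P(S=17)=116675656266212913971200/717897987691852588770249, P(S=19)=169710045478127874867200/717897987691852588770249, P(S=21)=59029581035870565171200/239299329230617529590083, P(S=23)=118059162071741130342400/717897987691852588770249, P(S=25)=37778931862957161709568/717897987691852588770249
E[|S_25|] = Σ_m |m|·P(S_25=m) = 1551014280244009048206025/79766443076872509863361

Answer: 1551014280244009048206025/79766443076872509863361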